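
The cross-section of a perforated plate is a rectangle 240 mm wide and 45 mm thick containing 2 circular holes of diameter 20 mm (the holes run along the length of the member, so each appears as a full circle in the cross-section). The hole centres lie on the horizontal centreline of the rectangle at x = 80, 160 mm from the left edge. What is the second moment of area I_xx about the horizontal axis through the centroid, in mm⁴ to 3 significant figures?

I_xx ≈ 1.81 × 10⁶ mm⁴

Decompose the section into non-overlapping parts with the origin at the bottom-left of its bounding rectangle.
Plate: 240 × 45, A = 10 800 mm², y = 22.5 mm, Ī = 1 822 500 mm⁴.
Hole 1 (subtracted): ⌀20, A = 314.16 mm², y = 22.5 mm, Ī = 7 854 mm⁴.
Hole 2 (subtracted): ⌀20, A = 314.16 mm², y = 22.5 mm, Ī = 7 854 mm⁴.
By symmetry the centroid is at mid-height, ȳ = 22.5 mm.
All pieces are centred on the horizontal axis through the centroid, so I = ΣĪ (holes subtracted) = 1 806 792 mm⁴.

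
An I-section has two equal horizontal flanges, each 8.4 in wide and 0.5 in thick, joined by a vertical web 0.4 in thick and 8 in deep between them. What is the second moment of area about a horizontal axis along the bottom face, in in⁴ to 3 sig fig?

Treat the section as a set of non-overlapping primitives; coordinates are from the bounding-box lower-left.
Bottom flange: 8.4 × 0.5, A = 4.2 in², y = 0.25 in, Ī = 0.0875 in⁴.
Web: 0.4 × 8, A = 3.2 in², y = 4.5 in, Ī = 17.067 in⁴.
Top flange: 8.4 × 0.5, A = 4.2 in², y = 8.75 in, Ī = 0.0875 in⁴.
Transfer each piece to the bottom edge using Ī + A·d² with d = y − 0:
  bottom flange: d = 0.25 in → contributes +0.35 in⁴
  web: d = 4.5 in → contributes +81.867 in⁴
  top flange: d = 8.75 in → contributes +321.65 in⁴
Total I = 403.87 in⁴.

I_base ≈ 404 in⁴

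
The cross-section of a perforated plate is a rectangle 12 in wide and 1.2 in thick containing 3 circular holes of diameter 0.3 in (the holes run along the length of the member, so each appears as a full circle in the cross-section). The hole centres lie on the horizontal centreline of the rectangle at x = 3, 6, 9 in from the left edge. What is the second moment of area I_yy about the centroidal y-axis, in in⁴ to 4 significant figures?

Split into non-overlapping primitives; take the origin at the lower-left of the bounding box.
Plate: 12 × 1.2, A = 14.4 in², x = 6 in, Ī = 172.8 in⁴.
Hole 1 (subtracted): ⌀0.3, A = 0.0706858 in², x = 3 in, Ī = 0.000397608 in⁴.
Hole 2 (subtracted): ⌀0.3, A = 0.0706858 in², x = 6 in, Ī = 0.000397608 in⁴.
Hole 3 (subtracted): ⌀0.3, A = 0.0706858 in², x = 9 in, Ī = 0.000397608 in⁴.
By symmetry the centroid is at mid-width, x̄ = 6 in.
Transfer each piece to the centroidal y-axis using Ī + A·d² with d = x − 6:
  plate: d = 0 in → contributes +172.8 in⁴
  hole 1: d = -3 in → contributes −0.63657 in⁴
  hole 2: d = 0 in → contributes −0.000397608 in⁴
  hole 3: d = 3 in → contributes −0.63657 in⁴
Total I = 171.526 in⁴.

I_yy ≈ 171.5 in⁴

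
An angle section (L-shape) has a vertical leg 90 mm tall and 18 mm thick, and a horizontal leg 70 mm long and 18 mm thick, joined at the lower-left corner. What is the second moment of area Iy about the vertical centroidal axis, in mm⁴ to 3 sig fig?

Iy ≈ 9.81 × 10⁵ mm⁴

Break the section into simple shapes (no overlaps), measuring from the bottom-left corner of the bounding box.
Vertical leg: 18 × 90, A = 1 620 mm², x = 9 mm, Ī = 43 740 mm⁴.
Horizontal leg (remainder): 52 × 18, A = 936 mm², x = 44 mm, Ī = 210 912 mm⁴.
Centroid: x̄ = ΣA·x / ΣA = 21.817 mm.
Transfer each piece to the vertical centroidal axis using Ī + A·d² with d = x − 21.817:
  vertical leg: d = -12.817 mm → contributes +309 862 mm⁴
  horizontal leg (remainder): d = 22.183 mm → contributes +671 508 mm⁴
Total I = 981 370 mm⁴.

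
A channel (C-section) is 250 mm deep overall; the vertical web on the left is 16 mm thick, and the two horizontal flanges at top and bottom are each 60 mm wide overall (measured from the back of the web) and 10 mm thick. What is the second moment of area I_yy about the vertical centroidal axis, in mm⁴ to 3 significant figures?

Decompose the section into non-overlapping parts with the origin at the bottom-left of its bounding rectangle.
Web: 16 × 250, A = 4 000 mm², x = 8 mm, Ī = 85 333 mm⁴.
Top flange (beyond web): 44 × 10, A = 440 mm², x = 38 mm, Ī = 70 987 mm⁴.
Bottom flange (beyond web): 44 × 10, A = 440 mm², x = 38 mm, Ī = 70 987 mm⁴.
Centroid: x̄ = ΣA·x / ΣA = 13.41 mm.
Transfer each piece to the vertical centroidal axis using Ī + A·d² with d = x − 13.41:
  web: d = -5.4098 mm → contributes +202 399 mm⁴
  top flange (beyond web): d = 24.59 mm → contributes +337 044 mm⁴
  bottom flange (beyond web): d = 24.59 mm → contributes +337 044 mm⁴
Total I = 876 487 mm⁴.

I_yy ≈ 8.76 × 10⁵ mm⁴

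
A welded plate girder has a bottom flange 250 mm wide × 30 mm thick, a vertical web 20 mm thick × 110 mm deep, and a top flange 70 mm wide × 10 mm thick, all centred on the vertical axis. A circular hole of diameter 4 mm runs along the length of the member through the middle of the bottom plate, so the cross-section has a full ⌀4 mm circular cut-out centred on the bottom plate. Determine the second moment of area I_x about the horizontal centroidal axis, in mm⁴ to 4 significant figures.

Treat the section as a set of non-overlapping primitives; coordinates are from the bounding-box lower-left.
Bottom plate: 250 × 30, A = 7 500 mm², y = 15 mm, Ī = 562 500 mm⁴.
Web plate: 20 × 110, A = 2 200 mm², y = 85 mm, Ī = 2 218 333 mm⁴.
Top plate: 70 × 10, A = 700 mm², y = 145 mm, Ī = 5833.33 mm⁴.
Hole (subtracted): ⌀4, A = 12.5664 mm², y = 15 mm, Ī = 12.5664 mm⁴.
Centroid: ȳ = ΣA·y / ΣA = 38.5862 mm.
Transfer each piece to the horizontal centroidal axis using Ī + A·d² with d = y − 38.5862:
  bottom plate: d = -23.5862 mm → contributes +4 734 813 mm⁴
  web plate: d = 46.4138 mm → contributes +6 957 665 mm⁴
  top plate: d = 106.414 mm → contributes +7 932 562 mm⁴
  hole: d = -23.5862 mm → contributes −7003.34 mm⁴
Total I = 19 618 037 mm⁴.

I_x ≈ 1.962 × 10⁷ mm⁴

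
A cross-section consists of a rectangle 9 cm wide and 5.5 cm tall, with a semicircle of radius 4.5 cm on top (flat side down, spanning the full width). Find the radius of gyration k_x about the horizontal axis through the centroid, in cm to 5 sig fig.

k_x ≈ 2.6944 cm

Decompose the section into non-overlapping parts with the origin at the bottom-left of its bounding rectangle.
Rectangular body: 9 × 5.5, A = 49.5 cm², y = 2.75 cm, Ī = 124.7813 cm⁴.
Semicircular cap: semicircle r = 4.5, A = 31.80863 cm², y = 7.409859 cm, Ī = 45.00721 cm⁴.
Centroid: ȳ = ΣA·y / ΣA = 4.572977 cm.
Transfer each piece to the horizontal axis through the centroid using Ī + A·d² with d = y − 4.572977:
  rectangular body: d = -1.822977 cm → contributes +289.2818 cm⁴
  semicircular cap: d = 2.836883 cm → contributes +301 cm⁴
Total I = 590.2818 cm⁴.
Radius of gyration: k = √(I/A) = √(590.2818 / 81.30863) = 2.694396 cm.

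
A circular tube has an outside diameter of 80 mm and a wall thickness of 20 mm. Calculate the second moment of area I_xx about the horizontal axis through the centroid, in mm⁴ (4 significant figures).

I_xx ≈ 1.885 × 10⁶ mm⁴

Treat the section as a set of non-overlapping primitives; coordinates are from the bounding-box lower-left.
Outer circle: ⌀80, A = 5026.55 mm², y = 40 mm, Ī = 2 010 619 mm⁴.
Bore (subtracted): ⌀40, A = 1256.64 mm², y = 40 mm, Ī = 125 664 mm⁴.
By symmetry the centroid is at mid-height, ȳ = 40 mm.
All pieces are centred on the horizontal axis through the centroid, so I = ΣĪ (holes subtracted) = 1 884 956 mm⁴.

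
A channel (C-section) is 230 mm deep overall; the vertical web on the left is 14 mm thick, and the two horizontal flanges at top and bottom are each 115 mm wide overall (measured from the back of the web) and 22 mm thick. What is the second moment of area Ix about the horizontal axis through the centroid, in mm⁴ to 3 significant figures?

Ix ≈ 6.24 × 10⁷ mm⁴

Treat the section as a set of non-overlapping primitives; coordinates are from the bounding-box lower-left.
Web: 14 × 230, A = 3 220 mm², y = 115 mm, Ī = 14 194 833 mm⁴.
Top flange (beyond web): 101 × 22, A = 2 222 mm², y = 219 mm, Ī = 89 621 mm⁴.
Bottom flange (beyond web): 101 × 22, A = 2 222 mm², y = 11 mm, Ī = 89 621 mm⁴.
By symmetry the centroid is at mid-height, ȳ = 115 mm.
Transfer each piece to the horizontal axis through the centroid using Ī + A·d² with d = y − 115:
  web: d = 0 mm → contributes +14 194 833 mm⁴
  top flange (beyond web): d = 104 mm → contributes +24 122 773 mm⁴
  bottom flange (beyond web): d = -104 mm → contributes +24 122 773 mm⁴
Total I = 62 440 379 mm⁴.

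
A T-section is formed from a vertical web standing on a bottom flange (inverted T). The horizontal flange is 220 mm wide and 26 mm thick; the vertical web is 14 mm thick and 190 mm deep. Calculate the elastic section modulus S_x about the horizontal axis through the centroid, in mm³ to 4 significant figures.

Decompose the section into non-overlapping parts with the origin at the bottom-left of its bounding rectangle.
Flange: 220 × 26, A = 5 720 mm², y = 13 mm, Ī = 322 227 mm⁴.
Web: 14 × 190, A = 2 660 mm², y = 121 mm, Ī = 8 002 167 mm⁴.
Centroid: ȳ = ΣA·y / ΣA = 47.2816 mm.
Transfer each piece to the horizontal axis through the centroid using Ī + A·d² with d = y − 47.2816:
  flange: d = -34.2816 mm → contributes +7 044 540 mm⁴
  web: d = 73.7184 mm → contributes +22 457 668 mm⁴
Total I = 29 502 209 mm⁴.
Extreme fibre distance c = 168.718 mm; S = I/c = 174 861 mm³.

S_x ≈ 1.749 × 10⁵ mm³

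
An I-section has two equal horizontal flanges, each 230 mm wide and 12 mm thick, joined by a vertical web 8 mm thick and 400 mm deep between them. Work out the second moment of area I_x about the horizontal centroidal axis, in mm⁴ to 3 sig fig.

Split into non-overlapping primitives; take the origin at the lower-left of the bounding box.
Bottom flange: 230 × 12, A = 2 760 mm², y = 6 mm, Ī = 33 120 mm⁴.
Web: 8 × 400, A = 3 200 mm², y = 212 mm, Ī = 42 666 667 mm⁴.
Top flange: 230 × 12, A = 2 760 mm², y = 418 mm, Ī = 33 120 mm⁴.
By symmetry the centroid is at mid-height, ȳ = 212 mm.
Transfer each piece to the horizontal centroidal axis using Ī + A·d² with d = y − 212:
  bottom flange: d = -206 mm → contributes +117 156 480 mm⁴
  web: d = 0 mm → contributes +42 666 667 mm⁴
  top flange: d = 206 mm → contributes +117 156 480 mm⁴
Total I = 276 979 627 mm⁴.

I_x ≈ 2.77 × 10⁸ mm⁴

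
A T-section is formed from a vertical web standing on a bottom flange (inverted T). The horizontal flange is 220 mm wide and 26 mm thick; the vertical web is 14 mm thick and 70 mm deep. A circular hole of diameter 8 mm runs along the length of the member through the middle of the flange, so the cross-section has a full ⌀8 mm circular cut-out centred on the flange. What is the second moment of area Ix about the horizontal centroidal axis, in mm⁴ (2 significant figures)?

Ix ≈ 2.6 × 10⁶ mm⁴

Break the section into simple shapes (no overlaps), measuring from the bottom-left corner of the bounding box.
Flange: 220 × 26, A = 5 720 mm², y = 13 mm, Ī = 322 227 mm⁴.
Web: 14 × 70, A = 980 mm², y = 61 mm, Ī = 400 167 mm⁴.
Hole (subtracted): ⌀8, A = 50.27 mm², y = 13 mm, Ī = 201.1 mm⁴.
Centroid: ȳ = ΣA·y / ΣA = 20.07 mm.
Transfer each piece to the horizontal centroidal axis using Ī + A·d² with d = y − 20.07:
  flange: d = -7.074 mm → contributes +608 461 mm⁴
  web: d = 40.93 mm → contributes +2 041 608 mm⁴
  hole: d = -7.074 mm → contributes −2 716 mm⁴
Total I = 2 647 353 mm⁴.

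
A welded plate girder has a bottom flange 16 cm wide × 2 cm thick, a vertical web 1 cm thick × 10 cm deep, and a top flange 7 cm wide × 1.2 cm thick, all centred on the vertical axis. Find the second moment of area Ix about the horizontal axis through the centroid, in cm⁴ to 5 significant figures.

Decompose the section into non-overlapping parts with the origin at the bottom-left of its bounding rectangle.
Bottom plate: 16 × 2, A = 32 cm², y = 1 cm, Ī = 10.66667 cm⁴.
Web plate: 1 × 10, A = 10 cm², y = 7 cm, Ī = 83.33333 cm⁴.
Top plate: 7 × 1.2, A = 8.4 cm², y = 12.6 cm, Ī = 1.008 cm⁴.
Centroid: ȳ = ΣA·y / ΣA = 4.12381 cm.
Transfer each piece to the horizontal axis through the centroid using Ī + A·d² with d = y − 4.12381:
  bottom plate: d = -3.12381 cm → contributes +322.9286 cm⁴
  web plate: d = 2.87619 cm → contributes +166.058 cm⁴
  top plate: d = 8.47619 cm → contributes +604.5128 cm⁴
Total I = 1093.499 cm⁴.

Ix ≈ 1093.5 cm⁴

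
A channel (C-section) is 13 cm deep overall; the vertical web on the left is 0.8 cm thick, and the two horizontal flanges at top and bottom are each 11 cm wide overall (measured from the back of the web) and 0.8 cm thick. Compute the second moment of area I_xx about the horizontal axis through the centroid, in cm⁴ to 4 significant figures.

I_xx ≈ 754.6 cm⁴

Decompose the section into non-overlapping parts with the origin at the bottom-left of its bounding rectangle.
Web: 0.8 × 13, A = 10.4 cm², y = 6.5 cm, Ī = 146.467 cm⁴.
Top flange (beyond web): 10.2 × 0.8, A = 8.16 cm², y = 12.6 cm, Ī = 0.4352 cm⁴.
Bottom flange (beyond web): 10.2 × 0.8, A = 8.16 cm², y = 0.4 cm, Ī = 0.4352 cm⁴.
By symmetry the centroid is at mid-height, ȳ = 6.5 cm.
Transfer each piece to the horizontal axis through the centroid using Ī + A·d² with d = y − 6.5:
  web: d = 0 cm → contributes +146.467 cm⁴
  top flange (beyond web): d = 6.1 cm → contributes +304.069 cm⁴
  bottom flange (beyond web): d = -6.1 cm → contributes +304.069 cm⁴
Total I = 754.604 cm⁴.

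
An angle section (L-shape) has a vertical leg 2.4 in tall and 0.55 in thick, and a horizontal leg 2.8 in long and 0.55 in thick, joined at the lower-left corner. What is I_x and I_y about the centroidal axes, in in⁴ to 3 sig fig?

I_x ≈ 1.21 in⁴, I_y ≈ 1.81 in⁴

Treat the section as a set of non-overlapping primitives; coordinates are from the bounding-box lower-left.
Vertical leg: 0.55 × 2.4, A = 1.32 in², y = 1.2 in, Ī = 0.6336 in⁴.
Horizontal leg (remainder): 2.25 × 0.55, A = 1.2375 in², y = 0.275 in, Ī = 0.031195 in⁴.
Centroid: ȳ = ΣA·y / ΣA = 0.75242 in.
Transfer each piece to the centroidal x-axis using Ī + A·d² with d = y − 0.75242:
  vertical leg: d = 0.44758 in → contributes +0.89803 in⁴
  horizontal leg (remainder): d = -0.47742 in → contributes +0.31326 in⁴
Total I = 1.2113 in⁴.
For the y-axis: x̄ = 0.95242 in.
Repeating about the centroidal y-axis gives I_y = 1.8072 in⁴.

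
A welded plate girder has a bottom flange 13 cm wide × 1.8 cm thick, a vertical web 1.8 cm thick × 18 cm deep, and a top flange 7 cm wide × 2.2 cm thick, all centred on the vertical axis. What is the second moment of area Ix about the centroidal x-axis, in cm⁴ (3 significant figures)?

Break the section into simple shapes (no overlaps), measuring from the bottom-left corner of the bounding box.
Bottom plate: 13 × 1.8, A = 23.4 cm², y = 0.9 cm, Ī = 6.318 cm⁴.
Web plate: 1.8 × 18, A = 32.4 cm², y = 10.8 cm, Ī = 874.8 cm⁴.
Top plate: 7 × 2.2, A = 15.4 cm², y = 20.9 cm, Ī = 6.2113 cm⁴.
Centroid: ȳ = ΣA·y / ΣA = 9.7309 cm.
Transfer each piece to the centroidal x-axis using Ī + A·d² with d = y − 9.7309:
  bottom plate: d = -8.8309 cm → contributes +1831.2 cm⁴
  web plate: d = 1.0691 cm → contributes +911.83 cm⁴
  top plate: d = 11.169 cm → contributes +1927.3 cm⁴
Total I = 4670.3 cm⁴.

Ix ≈ 4670 cm⁴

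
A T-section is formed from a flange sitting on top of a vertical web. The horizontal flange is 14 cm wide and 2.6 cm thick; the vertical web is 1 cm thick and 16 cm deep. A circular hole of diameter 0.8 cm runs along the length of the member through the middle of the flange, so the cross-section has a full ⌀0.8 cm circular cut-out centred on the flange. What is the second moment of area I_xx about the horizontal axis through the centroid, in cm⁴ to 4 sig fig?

I_xx ≈ 1319 cm⁴

Decompose the section into non-overlapping parts with the origin at the bottom-left of its bounding rectangle.
Flange: 14 × 2.6, A = 36.4 cm², y = 17.3 cm, Ī = 20.5053 cm⁴.
Web: 1 × 16, A = 16 cm², y = 8 cm, Ī = 341.333 cm⁴.
Hole (subtracted): ⌀0.8, A = 0.502655 cm², y = 17.3 cm, Ī = 0.0201062 cm⁴.
Centroid: ȳ = ΣA·y / ΣA = 14.4328 cm.
Transfer each piece to the horizontal axis through the centroid using Ī + A·d² with d = y − 14.4328:
  flange: d = 2.8672 cm → contributes +319.743 cm⁴
  web: d = -6.4328 cm → contributes +1003.43 cm⁴
  hole: d = 2.8672 cm → contributes −4.15235 cm⁴
Total I = 1319.02 cm⁴.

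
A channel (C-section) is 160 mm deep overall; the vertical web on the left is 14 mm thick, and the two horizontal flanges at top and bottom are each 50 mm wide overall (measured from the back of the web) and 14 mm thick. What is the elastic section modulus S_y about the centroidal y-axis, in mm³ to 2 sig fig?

S_y ≈ 1.6 × 10⁴ mm³

Treat the section as a set of non-overlapping primitives; coordinates are from the bounding-box lower-left.
Web: 14 × 160, A = 2 240 mm², x = 7 mm, Ī = 36 587 mm⁴.
Top flange (beyond web): 36 × 14, A = 504 mm², x = 32 mm, Ī = 54 432 mm⁴.
Bottom flange (beyond web): 36 × 14, A = 504 mm², x = 32 mm, Ī = 54 432 mm⁴.
Centroid: x̄ = ΣA·x / ΣA = 14.76 mm.
Transfer each piece to the centroidal y-axis using Ī + A·d² with d = x − 14.76:
  web: d = -7.759 mm → contributes +171 426 mm⁴
  top flange (beyond web): d = 17.24 mm → contributes +204 254 mm⁴
  bottom flange (beyond web): d = 17.24 mm → contributes +204 254 mm⁴
Total I = 579 933 mm⁴.
Extreme fibre distance c = 35.24 mm; S = I/c = 16 456 mm³.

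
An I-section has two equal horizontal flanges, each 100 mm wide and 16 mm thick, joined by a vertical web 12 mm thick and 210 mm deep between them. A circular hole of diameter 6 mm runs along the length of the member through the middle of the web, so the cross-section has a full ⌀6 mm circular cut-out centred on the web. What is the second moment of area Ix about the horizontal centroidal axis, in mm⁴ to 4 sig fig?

Treat the section as a set of non-overlapping primitives; coordinates are from the bounding-box lower-left.
Bottom flange: 100 × 16, A = 1 600 mm², y = 8 mm, Ī = 34133.3 mm⁴.
Web: 12 × 210, A = 2 520 mm², y = 121 mm, Ī = 9 261 000 mm⁴.
Top flange: 100 × 16, A = 1 600 mm², y = 234 mm, Ī = 34133.3 mm⁴.
Hole (subtracted): ⌀6, A = 28.2743 mm², y = 121 mm, Ī = 63.6173 mm⁴.
By symmetry the centroid is at mid-height, ȳ = 121 mm.
Transfer each piece to the horizontal centroidal axis using Ī + A·d² with d = y − 121:
  bottom flange: d = -113 mm → contributes +20 464 533 mm⁴
  web: d = 0 mm → contributes +9 261 000 mm⁴
  top flange: d = 113 mm → contributes +20 464 533 mm⁴
  hole: d = 0 mm → contributes −63.6173 mm⁴
Total I = 50 190 003 mm⁴.

Ix ≈ 5.019 × 10⁷ mm⁴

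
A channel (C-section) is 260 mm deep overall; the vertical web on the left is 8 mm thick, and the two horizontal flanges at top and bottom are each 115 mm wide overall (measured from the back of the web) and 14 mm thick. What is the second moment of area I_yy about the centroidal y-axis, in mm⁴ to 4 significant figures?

I_yy ≈ 6.929 × 10⁶ mm⁴

Decompose the section into non-overlapping parts with the origin at the bottom-left of its bounding rectangle.
Web: 8 × 260, A = 2 080 mm², x = 4 mm, Ī = 11093.3 mm⁴.
Top flange (beyond web): 107 × 14, A = 1 498 mm², x = 61.5 mm, Ī = 1 429 217 mm⁴.
Bottom flange (beyond web): 107 × 14, A = 1 498 mm², x = 61.5 mm, Ī = 1 429 217 mm⁴.
Centroid: x̄ = ΣA·x / ΣA = 37.9381 mm.
Transfer each piece to the centroidal y-axis using Ī + A·d² with d = x − 37.9381:
  web: d = -33.9381 mm → contributes +2 406 832 mm⁴
  top flange (beyond web): d = 23.5619 mm → contributes +2 260 848 mm⁴
  bottom flange (beyond web): d = 23.5619 mm → contributes +2 260 848 mm⁴
Total I = 6 928 529 mm⁴.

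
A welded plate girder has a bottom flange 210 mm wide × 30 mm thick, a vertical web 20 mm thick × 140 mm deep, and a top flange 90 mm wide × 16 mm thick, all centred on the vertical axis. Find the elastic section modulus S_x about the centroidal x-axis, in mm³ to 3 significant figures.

S_x ≈ 3.36 × 10⁵ mm³

Break the section into simple shapes (no overlaps), measuring from the bottom-left corner of the bounding box.
Bottom plate: 210 × 30, A = 6 300 mm², y = 15 mm, Ī = 472 500 mm⁴.
Web plate: 20 × 140, A = 2 800 mm², y = 100 mm, Ī = 4 573 333 mm⁴.
Top plate: 90 × 16, A = 1 440 mm², y = 178 mm, Ī = 30 720 mm⁴.
Centroid: ȳ = ΣA·y / ΣA = 59.85 mm.
Transfer each piece to the centroidal x-axis using Ī + A·d² with d = y − 59.85:
  bottom plate: d = -44.85 mm → contributes +13 145 145 mm⁴
  web plate: d = 40.15 mm → contributes +9 086 975 mm⁴
  top plate: d = 118.15 mm → contributes +20 132 256 mm⁴
Total I = 42 364 376 mm⁴.
Extreme fibre distance c = 126.15 mm; S = I/c = 335 826 mm³.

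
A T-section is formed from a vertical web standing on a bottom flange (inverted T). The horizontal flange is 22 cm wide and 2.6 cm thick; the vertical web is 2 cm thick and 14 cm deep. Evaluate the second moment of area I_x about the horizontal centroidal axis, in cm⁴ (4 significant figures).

I_x ≈ 1785 cm⁴

Split into non-overlapping primitives; take the origin at the lower-left of the bounding box.
Flange: 22 × 2.6, A = 57.2 cm², y = 1.3 cm, Ī = 32.2227 cm⁴.
Web: 2 × 14, A = 28 cm², y = 9.6 cm, Ī = 457.333 cm⁴.
Centroid: ȳ = ΣA·y / ΣA = 4.0277 cm.
Transfer each piece to the horizontal centroidal axis using Ī + A·d² with d = y − 4.0277:
  flange: d = -2.7277 cm → contributes +457.81 cm⁴
  web: d = 5.5723 cm → contributes +1326.75 cm⁴
Total I = 1784.56 cm⁴.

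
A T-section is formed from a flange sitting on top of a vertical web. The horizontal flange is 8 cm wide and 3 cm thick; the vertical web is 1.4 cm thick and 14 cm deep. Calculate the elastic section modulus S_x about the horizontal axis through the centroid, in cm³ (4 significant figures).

Treat the section as a set of non-overlapping primitives; coordinates are from the bounding-box lower-left.
Flange: 8 × 3, A = 24 cm², y = 15.5 cm, Ī = 18 cm⁴.
Web: 1.4 × 14, A = 19.6 cm², y = 7 cm, Ī = 320.133 cm⁴.
Centroid: ȳ = ΣA·y / ΣA = 11.6789 cm.
Transfer each piece to the horizontal axis through the centroid using Ī + A·d² with d = y − 11.6789:
  flange: d = 3.8211 cm → contributes +368.419 cm⁴
  web: d = -4.6789 cm → contributes +749.218 cm⁴
Total I = 1117.64 cm⁴.
Extreme fibre distance c = 11.6789 cm; S = I/c = 95.6972 cm³.

S_x ≈ 95.70 cm³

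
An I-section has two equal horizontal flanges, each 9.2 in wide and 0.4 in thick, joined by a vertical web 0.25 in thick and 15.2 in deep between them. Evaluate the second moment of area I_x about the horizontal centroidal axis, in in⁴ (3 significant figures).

Split into non-overlapping primitives; take the origin at the lower-left of the bounding box.
Bottom flange: 9.2 × 0.4, A = 3.68 in², y = 0.2 in, Ī = 0.049067 in⁴.
Web: 0.25 × 15.2, A = 3.8 in², y = 8 in, Ī = 73.163 in⁴.
Top flange: 9.2 × 0.4, A = 3.68 in², y = 15.8 in, Ī = 0.049067 in⁴.
By symmetry the centroid is at mid-height, ȳ = 8 in.
Transfer each piece to the horizontal centroidal axis using Ī + A·d² with d = y − 8:
  bottom flange: d = -7.8 in → contributes +223.94 in⁴
  web: d = 0 in → contributes +73.163 in⁴
  top flange: d = 7.8 in → contributes +223.94 in⁴
Total I = 521.04 in⁴.

I_x ≈ 521 in⁴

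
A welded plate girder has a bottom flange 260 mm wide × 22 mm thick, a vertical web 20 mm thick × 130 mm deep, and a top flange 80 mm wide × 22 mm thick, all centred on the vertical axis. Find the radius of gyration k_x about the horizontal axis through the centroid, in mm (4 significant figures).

k_x ≈ 61.55 mm

Break the section into simple shapes (no overlaps), measuring from the bottom-left corner of the bounding box.
Bottom plate: 260 × 22, A = 5 720 mm², y = 11 mm, Ī = 230 707 mm⁴.
Web plate: 20 × 130, A = 2 600 mm², y = 87 mm, Ī = 3 661 667 mm⁴.
Top plate: 80 × 22, A = 1 760 mm², y = 163 mm, Ī = 70986.7 mm⁴.
Centroid: ȳ = ΣA·y / ΣA = 57.1429 mm.
Transfer each piece to the horizontal axis through the centroid using Ī + A·d² with d = y − 57.1429:
  bottom plate: d = -46.1429 mm → contributes +12 409 521 mm⁴
  web plate: d = 29.8571 mm → contributes +5 979 434 mm⁴
  top plate: d = 105.857 mm → contributes +19 793 080 mm⁴
Total I = 38 182 034 mm⁴.
Radius of gyration: k = √(I/A) = √(38 182 034 / 10 080) = 61.5459 mm.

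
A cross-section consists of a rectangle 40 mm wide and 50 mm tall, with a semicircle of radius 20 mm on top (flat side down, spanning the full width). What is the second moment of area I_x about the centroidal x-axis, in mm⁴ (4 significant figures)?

Split into non-overlapping primitives; take the origin at the lower-left of the bounding box.
Rectangular body: 40 × 50, A = 2 000 mm², y = 25 mm, Ī = 416 667 mm⁴.
Semicircular cap: semicircle r = 20, A = 628.319 mm², y = 58.4883 mm, Ī = 17561.1 mm⁴.
Centroid: ȳ = ΣA·y / ΣA = 33.0056 mm.
Transfer each piece to the centroidal x-axis using Ī + A·d² with d = y − 33.0056:
  rectangular body: d = -8.00561 mm → contributes +544 846 mm⁴
  semicircular cap: d = 25.4827 mm → contributes +425 570 mm⁴
Total I = 970 416 mm⁴.

I_x ≈ 9.704 × 10⁵ mm⁴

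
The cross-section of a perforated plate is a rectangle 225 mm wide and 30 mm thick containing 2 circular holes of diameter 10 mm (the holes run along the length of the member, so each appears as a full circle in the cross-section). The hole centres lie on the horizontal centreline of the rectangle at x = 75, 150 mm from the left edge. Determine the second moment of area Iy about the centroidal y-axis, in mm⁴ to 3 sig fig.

Iy ≈ 2.83 × 10⁷ mm⁴

Treat the section as a set of non-overlapping primitives; coordinates are from the bounding-box lower-left.
Plate: 225 × 30, A = 6 750 mm², x = 112.5 mm, Ī = 28 476 563 mm⁴.
Hole 1 (subtracted): ⌀10, A = 78.54 mm², x = 75 mm, Ī = 490.87 mm⁴.
Hole 2 (subtracted): ⌀10, A = 78.54 mm², x = 150 mm, Ī = 490.87 mm⁴.
By symmetry the centroid is at mid-width, x̄ = 112.5 mm.
Transfer each piece to the centroidal y-axis using Ī + A·d² with d = x − 112.5:
  plate: d = 0 mm → contributes +28 476 563 mm⁴
  hole 1: d = -37.5 mm → contributes −110 937 mm⁴
  hole 2: d = 37.5 mm → contributes −110 937 mm⁴
Total I = 28 254 688 mm⁴.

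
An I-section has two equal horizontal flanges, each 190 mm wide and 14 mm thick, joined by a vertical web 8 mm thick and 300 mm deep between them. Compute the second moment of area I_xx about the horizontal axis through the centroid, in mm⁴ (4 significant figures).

I_xx ≈ 1.492 × 10⁸ mm⁴

Treat the section as a set of non-overlapping primitives; coordinates are from the bounding-box lower-left.
Bottom flange: 190 × 14, A = 2 660 mm², y = 7 mm, Ī = 43446.7 mm⁴.
Web: 8 × 300, A = 2 400 mm², y = 164 mm, Ī = 18 000 000 mm⁴.
Top flange: 190 × 14, A = 2 660 mm², y = 321 mm, Ī = 43446.7 mm⁴.
By symmetry the centroid is at mid-height, ȳ = 164 mm.
Transfer each piece to the horizontal axis through the centroid using Ī + A·d² with d = y − 164:
  bottom flange: d = -157 mm → contributes +65 609 787 mm⁴
  web: d = 0 mm → contributes +18 000 000 mm⁴
  top flange: d = 157 mm → contributes +65 609 787 mm⁴
Total I = 149 219 573 mm⁴.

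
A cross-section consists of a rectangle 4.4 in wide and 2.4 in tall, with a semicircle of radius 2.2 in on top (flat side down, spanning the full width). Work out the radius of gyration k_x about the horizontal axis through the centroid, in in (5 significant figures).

k_x ≈ 1.2364 in

Break the section into simple shapes (no overlaps), measuring from the bottom-left corner of the bounding box.
Rectangular body: 4.4 × 2.4, A = 10.56 in², y = 1.2 in, Ī = 5.0688 in⁴.
Semicircular cap: semicircle r = 2.2, A = 7.602654 in², y = 3.333709 in, Ī = 2.571123 in⁴.
Centroid: ȳ = ΣA·y / ΣA = 2.093143 in.
Transfer each piece to the horizontal axis through the centroid using Ī + A·d² with d = y − 2.093143:
  rectangular body: d = -0.8931432 in → contributes +13.49256 in⁴
  semicircular cap: d = 1.240566 in → contributes +14.27163 in⁴
Total I = 27.7642 in⁴.
Radius of gyration: k = √(I/A) = √(27.7642 / 18.16265) = 1.236383 in.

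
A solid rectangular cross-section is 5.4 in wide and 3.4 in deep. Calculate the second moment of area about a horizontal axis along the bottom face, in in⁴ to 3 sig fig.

I_base ≈ 70.7 in⁴

The section: 5.4 × 3.4, A = 18.36 in², y = 1.7 in, Ī = 17.687 in⁴.
Transfer it to the base of the section using Ī + A·d² with d = y − 0:
  the section: d = 1.7 in → contributes +70.747 in⁴
Total I = 70.747 in⁴.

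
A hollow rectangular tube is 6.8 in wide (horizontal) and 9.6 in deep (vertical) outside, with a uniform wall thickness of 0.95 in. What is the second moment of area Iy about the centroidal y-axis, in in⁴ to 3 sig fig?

Treat the section as a set of non-overlapping primitives; coordinates are from the bounding-box lower-left.
Outer rectangle: 6.8 × 9.6, A = 65.28 in², x = 3.4 in, Ī = 251.55 in⁴.
Inner void (subtracted): 4.9 × 7.7, A = 37.73 in², x = 3.4 in, Ī = 75.491 in⁴.
By symmetry the centroid is at mid-width, x̄ = 3.4 in.
All pieces are centred on the centroidal y-axis, so I = ΣĪ (holes subtracted) = 176.05 in⁴.

Iy ≈ 176 in⁴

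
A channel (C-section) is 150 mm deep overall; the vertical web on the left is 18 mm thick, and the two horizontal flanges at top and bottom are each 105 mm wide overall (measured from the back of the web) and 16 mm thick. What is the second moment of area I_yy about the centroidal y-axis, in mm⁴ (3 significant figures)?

I_yy ≈ 5.61 × 10⁶ mm⁴

Break the section into simple shapes (no overlaps), measuring from the bottom-left corner of the bounding box.
Web: 18 × 150, A = 2 700 mm², x = 9 mm, Ī = 72 900 mm⁴.
Top flange (beyond web): 87 × 16, A = 1 392 mm², x = 61.5 mm, Ī = 878 004 mm⁴.
Bottom flange (beyond web): 87 × 16, A = 1 392 mm², x = 61.5 mm, Ī = 878 004 mm⁴.
Centroid: x̄ = ΣA·x / ΣA = 35.652 mm.
Transfer each piece to the centroidal y-axis using Ī + A·d² with d = x − 35.652:
  web: d = -26.652 mm → contributes +1 990 800 mm⁴
  top flange (beyond web): d = 25.848 mm → contributes +1 808 020 mm⁴
  bottom flange (beyond web): d = 25.848 mm → contributes +1 808 020 mm⁴
Total I = 5 606 840 mm⁴.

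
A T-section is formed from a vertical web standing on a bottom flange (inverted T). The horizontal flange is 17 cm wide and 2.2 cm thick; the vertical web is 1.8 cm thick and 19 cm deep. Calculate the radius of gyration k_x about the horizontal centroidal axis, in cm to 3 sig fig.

Split into non-overlapping primitives; take the origin at the lower-left of the bounding box.
Flange: 17 × 2.2, A = 37.4 cm², y = 1.1 cm, Ī = 15.085 cm⁴.
Web: 1.8 × 19, A = 34.2 cm², y = 11.7 cm, Ī = 1028.9 cm⁴.
Centroid: ȳ = ΣA·y / ΣA = 6.1631 cm.
Transfer each piece to the horizontal centroidal axis using Ī + A·d² with d = y − 6.1631:
  flange: d = -5.0631 cm → contributes +973.84 cm⁴
  web: d = 5.5369 cm → contributes +2077.3 cm⁴
Total I = 3051.2 cm⁴.
Radius of gyration: k = √(I/A) = √(3051.2 / 71.6) = 6.5279 cm.

k_x ≈ 6.53 cm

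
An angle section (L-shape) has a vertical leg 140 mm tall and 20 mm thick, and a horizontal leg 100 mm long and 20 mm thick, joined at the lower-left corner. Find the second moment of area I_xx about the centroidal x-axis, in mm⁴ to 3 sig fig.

Break the section into simple shapes (no overlaps), measuring from the bottom-left corner of the bounding box.
Vertical leg: 20 × 140, A = 2 800 mm², y = 70 mm, Ī = 4 573 333 mm⁴.
Horizontal leg (remainder): 80 × 20, A = 1 600 mm², y = 10 mm, Ī = 53 333 mm⁴.
Centroid: ȳ = ΣA·y / ΣA = 48.182 mm.
Transfer each piece to the centroidal x-axis using Ī + A·d² with d = y − 48.182:
  vertical leg: d = 21.818 mm → contributes +5 906 226 mm⁴
  horizontal leg (remainder): d = -38.182 mm → contributes +2 385 895 mm⁴
Total I = 8 292 121 mm⁴.

I_xx ≈ 8.29 × 10⁶ mm⁴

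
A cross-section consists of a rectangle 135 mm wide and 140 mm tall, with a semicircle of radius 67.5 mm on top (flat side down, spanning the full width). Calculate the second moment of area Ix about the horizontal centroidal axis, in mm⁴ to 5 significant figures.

Treat the section as a set of non-overlapping primitives; coordinates are from the bounding-box lower-left.
Rectangular body: 135 × 140, A = 18 900 mm², y = 70 mm, Ī = 30 870 000 mm⁴.
Semicircular cap: semicircle r = 67.5, A = 7156.941 mm², y = 168.6479 mm, Ī = 2 278 490 mm⁴.
Centroid: ȳ = ΣA·y / ΣA = 97.09516 mm.
Transfer each piece to the horizontal centroidal axis using Ī + A·d² with d = y − 97.09516:
  rectangular body: d = -27.09516 mm → contributes +44 745 396 mm⁴
  semicircular cap: d = 71.55272 mm → contributes +38 920 541 mm⁴
Total I = 83 665 938 mm⁴.

Ix ≈ 8.3666 × 10⁷ mm⁴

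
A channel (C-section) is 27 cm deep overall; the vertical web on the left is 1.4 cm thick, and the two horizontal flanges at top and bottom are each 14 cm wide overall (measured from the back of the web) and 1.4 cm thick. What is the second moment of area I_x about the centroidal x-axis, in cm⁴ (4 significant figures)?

I_x ≈ 8082 cm⁴

Treat the section as a set of non-overlapping primitives; coordinates are from the bounding-box lower-left.
Web: 1.4 × 27, A = 37.8 cm², y = 13.5 cm, Ī = 2296.35 cm⁴.
Top flange (beyond web): 12.6 × 1.4, A = 17.64 cm², y = 26.3 cm, Ī = 2.8812 cm⁴.
Bottom flange (beyond web): 12.6 × 1.4, A = 17.64 cm², y = 0.7 cm, Ī = 2.8812 cm⁴.
By symmetry the centroid is at mid-height, ȳ = 13.5 cm.
Transfer each piece to the centroidal x-axis using Ī + A·d² with d = y − 13.5:
  web: d = 0 cm → contributes +2296.35 cm⁴
  top flange (beyond web): d = 12.8 cm → contributes +2893.02 cm⁴
  bottom flange (beyond web): d = -12.8 cm → contributes +2893.02 cm⁴
Total I = 8082.39 cm⁴.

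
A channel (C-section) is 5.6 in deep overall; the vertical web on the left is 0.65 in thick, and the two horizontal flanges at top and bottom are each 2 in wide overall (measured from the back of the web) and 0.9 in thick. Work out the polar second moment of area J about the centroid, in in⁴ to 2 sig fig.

J ≈ 25 in⁴

Split into non-overlapping primitives; take the origin at the lower-left of the bounding box.
Web: 0.65 × 5.6, A = 3.64 in², y = 2.8 in, Ī = 9.513 in⁴.
Top flange (beyond web): 1.35 × 0.9, A = 1.215 in², y = 5.15 in, Ī = 0.08201 in⁴.
Bottom flange (beyond web): 1.35 × 0.9, A = 1.215 in², y = 0.45 in, Ī = 0.08201 in⁴.
By symmetry the centroid is at mid-height, ȳ = 2.8 in.
Transfer each piece to the centroidal x-axis using Ī + A·d² with d = y − 2.8:
  web: d = 0 in → contributes +9.513 in⁴
  top flange (beyond web): d = 2.35 in → contributes +6.792 in⁴
  bottom flange (beyond web): d = -2.35 in → contributes +6.792 in⁴
Total I = 23.1 in⁴.
For the y-axis: x̄ = 0.7253 in.
Repeating about the centroidal y-axis gives I_y = 1.954 in⁴.
Polar second moment: J = I_x + I_y = 25.05 in⁴.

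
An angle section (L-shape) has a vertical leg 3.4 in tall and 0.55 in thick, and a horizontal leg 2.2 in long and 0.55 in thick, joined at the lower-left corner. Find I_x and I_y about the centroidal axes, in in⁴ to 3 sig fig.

Treat the section as a set of non-overlapping primitives; coordinates are from the bounding-box lower-left.
Vertical leg: 0.55 × 3.4, A = 1.87 in², y = 1.7 in, Ī = 1.8014 in⁴.
Horizontal leg (remainder): 1.65 × 0.55, A = 0.9075 in², y = 0.275 in, Ī = 0.022877 in⁴.
Centroid: ȳ = ΣA·y / ΣA = 1.2344 in.
Transfer each piece to the centroidal x-axis using Ī + A·d² with d = y − 1.2344:
  vertical leg: d = 0.46559 in → contributes +2.2068 in⁴
  horizontal leg (remainder): d = -0.95941 in → contributes +0.85819 in⁴
Total I = 3.065 in⁴.
For the y-axis: x̄ = 0.63441 in.
Repeating about the centroidal y-axis gives I_y = 0.99233 in⁴.

I_x ≈ 3.07 in⁴, I_y ≈ 0.992 in⁴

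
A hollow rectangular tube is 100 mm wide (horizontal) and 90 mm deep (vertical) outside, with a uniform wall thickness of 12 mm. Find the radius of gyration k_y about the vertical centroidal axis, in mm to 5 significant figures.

Split into non-overlapping primitives; take the origin at the lower-left of the bounding box.
Outer rectangle: 100 × 90, A = 9 000 mm², x = 50 mm, Ī = 7 500 000 mm⁴.
Inner void (subtracted): 76 × 66, A = 5 016 mm², x = 50 mm, Ī = 2 414 368 mm⁴.
By symmetry the centroid is at mid-width, x̄ = 50 mm.
All pieces are centred on the vertical centroidal axis, so I = ΣĪ (holes subtracted) = 5 085 632 mm⁴.
Radius of gyration: k = √(I/A) = √(5 085 632 / 3 984) = 35.72834 mm.

k_y ≈ 35.728 mm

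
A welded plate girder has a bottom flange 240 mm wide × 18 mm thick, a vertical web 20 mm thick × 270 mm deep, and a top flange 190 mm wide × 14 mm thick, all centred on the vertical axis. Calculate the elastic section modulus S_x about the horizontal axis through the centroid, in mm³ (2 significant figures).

Treat the section as a set of non-overlapping primitives; coordinates are from the bounding-box lower-left.
Bottom plate: 240 × 18, A = 4 320 mm², y = 9 mm, Ī = 116 640 mm⁴.
Web plate: 20 × 270, A = 5 400 mm², y = 153 mm, Ī = 32 805 000 mm⁴.
Top plate: 190 × 14, A = 2 660 mm², y = 295 mm, Ī = 43 447 mm⁴.
Centroid: ȳ = ΣA·y / ΣA = 133.3 mm.
Transfer each piece to the horizontal axis through the centroid using Ī + A·d² with d = y − 133.3:
  bottom plate: d = -124.3 mm → contributes +66 821 644 mm⁴
  web plate: d = 19.74 mm → contributes +34 908 840 mm⁴
  top plate: d = 161.7 mm → contributes +69 627 115 mm⁴
Total I = 171 357 599 mm⁴.
Extreme fibre distance c = 168.7 mm; S = I/c = 1 015 523 mm³.

S_x ≈ 1.0 × 10⁶ mm³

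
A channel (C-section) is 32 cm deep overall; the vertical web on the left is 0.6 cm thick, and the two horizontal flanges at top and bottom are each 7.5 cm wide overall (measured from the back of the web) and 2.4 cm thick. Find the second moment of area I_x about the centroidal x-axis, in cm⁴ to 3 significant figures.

Split into non-overlapping primitives; take the origin at the lower-left of the bounding box.
Web: 0.6 × 32, A = 19.2 cm², y = 16 cm, Ī = 1638.4 cm⁴.
Top flange (beyond web): 6.9 × 2.4, A = 16.56 cm², y = 30.8 cm, Ī = 7.9488 cm⁴.
Bottom flange (beyond web): 6.9 × 2.4, A = 16.56 cm², y = 1.2 cm, Ī = 7.9488 cm⁴.
By symmetry the centroid is at mid-height, ȳ = 16 cm.
Transfer each piece to the centroidal x-axis using Ī + A·d² with d = y − 16:
  web: d = 0 cm → contributes +1638.4 cm⁴
  top flange (beyond web): d = 14.8 cm → contributes +3635.3 cm⁴
  bottom flange (beyond web): d = -14.8 cm → contributes +3635.3 cm⁴
Total I = 8908.9 cm⁴.

I_x ≈ 8910 cm⁴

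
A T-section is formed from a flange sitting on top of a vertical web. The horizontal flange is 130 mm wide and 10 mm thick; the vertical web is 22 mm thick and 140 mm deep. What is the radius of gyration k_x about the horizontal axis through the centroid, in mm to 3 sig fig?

k_x ≈ 48.2 mm

Decompose the section into non-overlapping parts with the origin at the bottom-left of its bounding rectangle.
Flange: 130 × 10, A = 1 300 mm², y = 145 mm, Ī = 10 833 mm⁴.
Web: 22 × 140, A = 3 080 mm², y = 70 mm, Ī = 5 030 667 mm⁴.
Centroid: ȳ = ΣA·y / ΣA = 92.26 mm.
Transfer each piece to the horizontal axis through the centroid using Ī + A·d² with d = y − 92.26:
  flange: d = 52.74 mm → contributes +3 626 756 mm⁴
  web: d = -22.26 mm → contributes +6 556 868 mm⁴
Total I = 10 183 623 mm⁴.
Radius of gyration: k = √(I/A) = √(10 183 623 / 4 380) = 48.219 mm.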